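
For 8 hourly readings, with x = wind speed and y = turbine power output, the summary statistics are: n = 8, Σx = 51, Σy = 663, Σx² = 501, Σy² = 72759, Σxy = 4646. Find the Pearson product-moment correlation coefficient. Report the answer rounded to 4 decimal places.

S_xy = nΣxy − ΣxΣy = 8·4646 − 51·663 = 37168 − 33813 = 3355
S_xx = nΣx² − (Σx)² = 8·501 − 51² = 4008 − 2601 = 1407
S_yy = nΣy² − (Σy)² = 8·72759 − 663² = 582072 − 439569 = 142503
r = S_xy / √(S_xx·S_yy) = 3355 / √(1407·142503) = 3355 / √200501721 = 3355 / 14159.8630 = 0.2369

0.2369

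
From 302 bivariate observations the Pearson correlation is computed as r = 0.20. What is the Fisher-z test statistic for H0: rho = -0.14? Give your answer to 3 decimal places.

Fisher z: atanh(0.20) = 0.202733, atanh(-0.14) = -0.140926
z = (z_r − z_0)·√(n−3) = (0.202733 − (-0.140926))·√299 = 0.343659 · 17.291616 = 5.942

5.942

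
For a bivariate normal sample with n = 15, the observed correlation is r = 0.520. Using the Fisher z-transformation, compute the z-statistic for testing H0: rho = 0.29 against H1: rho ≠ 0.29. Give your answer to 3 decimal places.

0.962

z_r = atanh(0.520) = 0.576340,  z_0 = atanh(0.29) = 0.298566
SE = 1/√(n−3) = 1/√12 = 0.288675
z = (z_r − z_0)/SE = (0.576340 − 0.298566) / 0.288675 = 0.277774 / 0.288675 = 0.962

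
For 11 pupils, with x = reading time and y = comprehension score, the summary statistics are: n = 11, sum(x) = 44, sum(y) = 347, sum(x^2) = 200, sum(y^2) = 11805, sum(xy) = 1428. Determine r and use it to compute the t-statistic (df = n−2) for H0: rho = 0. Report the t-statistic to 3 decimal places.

S_xy = nΣxy − ΣxΣy = 11·1428 − 44·347 = 15708 − 15268 = 440
S_xx = nΣx² − (Σx)² = 11·200 − 44² = 2200 − 1936 = 264
S_yy = nΣy² − (Σy)² = 11·11805 − 347² = 129855 − 120409 = 9446
r = S_xy / √(S_xx·S_yy) = 440 / √(264·9446) = 440 / √2493744 = 440 / 1579.1593 = 0.2786
t = r·√(n−2)/√(1−r²) = 0.2786·√9 / √(1−0.077618) = 0.835800 / 0.960407 = 0.870

0.870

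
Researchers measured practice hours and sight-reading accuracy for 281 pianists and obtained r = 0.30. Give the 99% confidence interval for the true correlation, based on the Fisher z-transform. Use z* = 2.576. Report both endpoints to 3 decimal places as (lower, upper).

(0.154, 0.433)

z_r = atanh(0.30) = 0.309520;  SE = 1/√(n−3) = 1/√278 = 0.059976
z-limits: 0.309520 ± 2.576·0.059976 = 0.309520 ± 0.154498 = [0.155022, 0.464018]
ρ-limits: (tanh 0.155022, tanh 0.464018) = (0.154, 0.433)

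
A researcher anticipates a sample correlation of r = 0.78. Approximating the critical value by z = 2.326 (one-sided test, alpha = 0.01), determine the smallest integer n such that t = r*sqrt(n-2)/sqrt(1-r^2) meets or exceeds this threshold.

r√(n−2)/√(1−r²) ≥ 2.326  ⇔  n−2 ≥ (2.326)²·(1−r²)/r²
(1−r²)/r² = (1−0.6084)/0.6084 = 0.6437
n ≥ 2 + 5.410276·0.6437 = 2 + 3.4826 = 5.4826
⌈5.4826⌉ = 6

6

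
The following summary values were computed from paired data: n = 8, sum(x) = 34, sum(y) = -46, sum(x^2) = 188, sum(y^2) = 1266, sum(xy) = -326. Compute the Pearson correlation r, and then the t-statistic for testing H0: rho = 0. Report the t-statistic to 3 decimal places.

S_xy = nΣxy − ΣxΣy = 8·(-326) − 34·(-46) = -2608 − (-1564) = -1044
S_xx = nΣx² − (Σx)² = 8·188 − 34² = 1504 − 1156 = 348
S_yy = nΣy² − (Σy)² = 8·1266 − (-46)² = 10128 − 2116 = 8012
r = S_xy / √(S_xx·S_yy) = -1044 / √(348·8012) = -1044 / √2788176 = -1044 / 1669.7832 = -0.6252
t = r·√(n−2)/√(1−r²) = -0.6252·√6 / √(1−0.390875) = -1.531421 / 0.780465 = -1.962

-1.962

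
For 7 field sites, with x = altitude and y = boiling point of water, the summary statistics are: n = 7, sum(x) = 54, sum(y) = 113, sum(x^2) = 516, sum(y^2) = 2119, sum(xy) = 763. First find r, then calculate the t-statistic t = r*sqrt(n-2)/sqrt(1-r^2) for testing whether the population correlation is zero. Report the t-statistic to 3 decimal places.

-1.838

Numerator: nΣxy − (Σx)(Σy) = 7·763 − (54)(113) = -761
Denominator: √[(nΣx²−(Σx)²)(nΣy²−(Σy)²)]
  nΣx²−(Σx)² = 7·516 − 2916 = 696;  nΣy²−(Σy)² = 7·2119 − 12769 = 2064
  √(696·2064) = √1436544 = 1198.5591
r = -761 / 1198.5591 = -0.6349
t = r·√(n−2)/√(1−r²) = -0.6349·√5 / √(1−0.403098) = -1.419680 / 0.772594 = -1.838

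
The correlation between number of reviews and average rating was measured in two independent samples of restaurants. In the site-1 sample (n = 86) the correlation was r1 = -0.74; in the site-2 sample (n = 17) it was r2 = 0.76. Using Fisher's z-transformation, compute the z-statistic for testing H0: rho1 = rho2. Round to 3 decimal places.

-6.738

Fisher z-transforms: z1 = atanh(-0.74) = -0.950479, z2 = atanh(0.76) = 0.996215; difference d = -1.946694
Var(d) = 1/83 + 1/14 = 0.0120482 + 0.0714286 = 0.0834768
z = d/√Var(d) = -1.946694 / √0.0834768 = -1.946694 / 0.288924 = -6.738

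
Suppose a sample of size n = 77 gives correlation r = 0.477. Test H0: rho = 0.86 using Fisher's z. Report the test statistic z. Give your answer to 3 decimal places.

-6.660

Fisher z: atanh(0.477) = 0.519093, atanh(0.86) = 1.293345
z = (z_r − z_0)·√(n−3) = (0.519093 − 1.293345)·√74 = -0.774252 · 8.602325 = -6.660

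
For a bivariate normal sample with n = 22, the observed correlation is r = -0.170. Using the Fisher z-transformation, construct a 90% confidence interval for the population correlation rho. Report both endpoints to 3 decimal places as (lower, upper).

Fisher z: z_r = atanh(r) = ½·ln((1+(-0.170))/(1−(-0.170))) = -0.171667
SE(z) = 1/√(n−3) = 1/√19 = 0.229416
90% ⇒ z* = 1.645; margin = 1.645·0.229416 = 0.377389
CI on z-scale: (-0.549056, 0.205722)
Back-transform: tanh(-0.549056) = -0.499812, tanh(0.205722) = 0.202868

(-0.500, 0.203)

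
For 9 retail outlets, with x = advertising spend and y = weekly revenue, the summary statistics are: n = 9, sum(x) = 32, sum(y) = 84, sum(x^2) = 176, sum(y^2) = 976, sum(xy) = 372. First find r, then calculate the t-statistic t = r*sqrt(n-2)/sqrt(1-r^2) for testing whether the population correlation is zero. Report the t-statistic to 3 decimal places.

S_xy = nΣxy − ΣxΣy = 9·372 − 32·84 = 3348 − 2688 = 660
S_xx = nΣx² − (Σx)² = 9·176 − 32² = 1584 − 1024 = 560
S_yy = nΣy² − (Σy)² = 9·976 − 84² = 8784 − 7056 = 1728
r = S_xy / √(S_xx·S_yy) = 660 / √(560·1728) = 660 / √967680 = 660 / 983.7073 = 0.6709
t = r·√(n−2)/√(1−r²) = 0.6709·√7 / √(1−0.450107) = 1.775035 / 0.741548 = 2.394

2.394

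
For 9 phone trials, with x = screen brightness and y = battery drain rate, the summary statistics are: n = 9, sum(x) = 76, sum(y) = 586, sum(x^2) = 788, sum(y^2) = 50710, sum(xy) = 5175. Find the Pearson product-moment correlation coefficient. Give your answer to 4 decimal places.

0.1672

Numerator: nΣxy − (Σx)(Σy) = 9·5175 − (76)(586) = 2039
Denominator: √[(nΣx²−(Σx)²)(nΣy²−(Σy)²)]
  nΣx²−(Σx)² = 9·788 − 5776 = 1316;  nΣy²−(Σy)² = 9·50710 − 343396 = 112994
  √(1316·112994) = √148700104 = 12194.2652
r = 2039 / 12194.2652 = 0.1672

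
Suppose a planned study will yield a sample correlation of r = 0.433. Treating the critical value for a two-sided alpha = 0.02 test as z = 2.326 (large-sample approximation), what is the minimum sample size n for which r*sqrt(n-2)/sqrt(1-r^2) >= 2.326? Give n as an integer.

26

Need r·√(n−2)/√(1−r²) ≥ 2.326
√(n−2) ≥ 2.326·√(1−0.187489) / 0.433 = 2.326·0.901394 / 0.433 = 4.8421
n−2 ≥ 23.4459  ⇒  n ≥ 25.4459
Smallest integer n = 26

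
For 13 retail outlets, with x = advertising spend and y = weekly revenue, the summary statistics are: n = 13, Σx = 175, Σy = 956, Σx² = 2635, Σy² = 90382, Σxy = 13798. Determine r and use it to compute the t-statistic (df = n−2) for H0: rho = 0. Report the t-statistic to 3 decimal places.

1.414

S_xy = nΣxy − ΣxΣy = 13·13798 − 175·956 = 179374 − 167300 = 12074
S_xx = nΣx² − (Σx)² = 13·2635 − 175² = 34255 − 30625 = 3630
S_yy = nΣy² − (Σy)² = 13·90382 − 956² = 1174966 − 913936 = 261030
r = S_xy / √(S_xx·S_yy) = 12074 / √(3630·261030) = 12074 / √947538900 = 12074 / 30782.1198 = 0.3922
t = r·√(n−2)/√(1−r²) = 0.3922·√11 / √(1−0.153821) = 1.300780 / 0.919880 = 1.414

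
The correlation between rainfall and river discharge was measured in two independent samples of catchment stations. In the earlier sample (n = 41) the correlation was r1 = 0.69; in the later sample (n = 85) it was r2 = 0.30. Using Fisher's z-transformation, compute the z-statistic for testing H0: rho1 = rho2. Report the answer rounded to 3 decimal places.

2.744

z1 = atanh(0.69) = 0.847956,  z2 = atanh(0.30) = 0.309520
SE = √(1/(n1−3) + 1/(n2−3)) = √(1/38 + 1/82) = √(0.0263158 + 0.0121951) = √0.0385109 = 0.196242
z = (z1 − z2)/SE = (0.847956 − 0.309520) / 0.196242 = 0.538436 / 0.196242 = 2.744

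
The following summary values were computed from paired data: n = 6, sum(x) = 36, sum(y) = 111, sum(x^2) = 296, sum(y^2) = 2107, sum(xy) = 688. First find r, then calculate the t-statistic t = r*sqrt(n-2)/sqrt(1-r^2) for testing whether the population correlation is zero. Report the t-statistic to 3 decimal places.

0.714

S_xy = nΣxy − ΣxΣy = 6·688 − 36·111 = 4128 − 3996 = 132
S_xx = nΣx² − (Σx)² = 6·296 − 36² = 1776 − 1296 = 480
S_yy = nΣy² − (Σy)² = 6·2107 − 111² = 12642 − 12321 = 321
r = S_xy / √(S_xx·S_yy) = 132 / √(480·321) = 132 / √154080 = 132 / 392.5303 = 0.3363
t = r·√(n−2)/√(1−r²) = 0.3363·√4 / √(1−0.113098) = 0.672600 / 0.941755 = 0.714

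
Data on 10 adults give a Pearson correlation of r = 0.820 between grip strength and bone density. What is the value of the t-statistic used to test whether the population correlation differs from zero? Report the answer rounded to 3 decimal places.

t = r·√(n−2) / √(1−r²) with r = 0.820, n = 10
  = 0.820·√8 / √(1 − 0.672400)
  = 0.820·2.828427 / 0.572364
  = 2.319310 / 0.572364 = 4.052

4.052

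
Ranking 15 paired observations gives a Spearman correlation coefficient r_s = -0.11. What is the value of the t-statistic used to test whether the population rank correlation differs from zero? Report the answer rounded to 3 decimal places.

t = r_s·√(n−2) / √(1−r_s²) with r_s = -0.11, n = 15
  = -0.11·√13 / √(1 − 0.0121)
  = -0.11·3.605551 / 0.993932
  = -0.396611 / 0.993932 = -0.399

-0.399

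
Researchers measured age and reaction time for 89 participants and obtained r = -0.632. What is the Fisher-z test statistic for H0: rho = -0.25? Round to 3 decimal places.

-4.538

z_r = atanh(-0.632) = -0.744739,  z_0 = atanh(-0.25) = -0.255413
SE = 1/√(n−3) = 1/√86 = 0.107833
z = (z_r − z_0)/SE = (-0.744739 − (-0.255413)) / 0.107833 = -0.489326 / 0.107833 = -4.538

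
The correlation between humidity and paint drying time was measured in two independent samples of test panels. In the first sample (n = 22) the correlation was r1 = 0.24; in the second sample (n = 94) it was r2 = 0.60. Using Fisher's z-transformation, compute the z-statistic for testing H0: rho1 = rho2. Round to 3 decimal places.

Fisher z-transforms: z1 = atanh(0.24) = 0.244774, z2 = atanh(0.60) = 0.693147; difference d = -0.448373
Var(d) = 1/19 + 1/91 = 0.0526316 + 0.0109890 = 0.0636206
z = d/√Var(d) = -0.448373 / √0.0636206 = -0.448373 / 0.252231 = -1.778

-1.778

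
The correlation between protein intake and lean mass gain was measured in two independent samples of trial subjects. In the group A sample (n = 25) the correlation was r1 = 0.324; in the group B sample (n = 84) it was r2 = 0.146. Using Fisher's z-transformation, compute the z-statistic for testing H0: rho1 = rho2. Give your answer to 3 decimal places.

0.786

z1 = atanh(0.324) = 0.336110,  z2 = atanh(0.146) = 0.147051
SE = √(1/(n1−3) + 1/(n2−3)) = √(1/22 + 1/81) = √(0.0454545 + 0.0123457) = √0.0578002 = 0.240417
z = (z1 − z2)/SE = (0.336110 − 0.147051) / 0.240417 = 0.189059 / 0.240417 = 0.786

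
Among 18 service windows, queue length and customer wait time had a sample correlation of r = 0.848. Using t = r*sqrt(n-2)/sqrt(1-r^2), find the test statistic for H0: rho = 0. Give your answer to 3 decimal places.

6.400

t = r·√(n−2) / √(1−r²) with r = 0.848, n = 18
  = 0.848·√16 / √(1 − 0.719104)
  = 0.848·4.000000 / 0.529996
  = 3.392000 / 0.529996 = 6.400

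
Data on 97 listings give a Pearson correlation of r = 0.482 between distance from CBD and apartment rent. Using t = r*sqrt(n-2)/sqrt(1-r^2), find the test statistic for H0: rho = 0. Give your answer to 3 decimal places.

5.362

t = r·√(n−2) / √(1−r²) with r = 0.482, n = 97
  = 0.482·√95 / √(1 − 0.232324)
  = 0.482·9.746794 / 0.876171
  = 4.697955 / 0.876171 = 5.362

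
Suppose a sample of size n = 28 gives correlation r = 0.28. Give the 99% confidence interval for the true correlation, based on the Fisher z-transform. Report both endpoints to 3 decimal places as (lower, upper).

z_r = atanh(0.28) = 0.287682;  SE = 1/√(n−3) = 1/√25 = 0.200000
z-limits: 0.287682 ± 2.576·0.200000 = 0.287682 ± 0.515200 = [-0.227518, 0.802882]
ρ-limits: (tanh -0.227518, tanh 0.802882) = (-0.224, 0.666)

(-0.224, 0.666)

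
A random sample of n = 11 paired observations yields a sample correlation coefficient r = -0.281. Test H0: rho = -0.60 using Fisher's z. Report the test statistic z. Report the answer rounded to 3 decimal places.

1.144

Fisher z: atanh(-0.281) = -0.288767, atanh(-0.60) = -0.693147
z = (z_r − z_0)·√(n−3) = (-0.288767 − (-0.693147))·√8 = 0.404380 · 2.828427 = 1.144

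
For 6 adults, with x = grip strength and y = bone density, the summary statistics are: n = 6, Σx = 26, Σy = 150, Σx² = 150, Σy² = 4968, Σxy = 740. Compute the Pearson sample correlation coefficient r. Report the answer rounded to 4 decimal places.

S_xy = nΣxy − ΣxΣy = 6·740 − 26·150 = 4440 − 3900 = 540
S_xx = nΣx² − (Σx)² = 6·150 − 26² = 900 − 676 = 224
S_yy = nΣy² − (Σy)² = 6·4968 − 150² = 29808 − 22500 = 7308
r = S_xy / √(S_xx·S_yy) = 540 / √(224·7308) = 540 / √1636992 = 540 / 1279.4499 = 0.4221

0.4221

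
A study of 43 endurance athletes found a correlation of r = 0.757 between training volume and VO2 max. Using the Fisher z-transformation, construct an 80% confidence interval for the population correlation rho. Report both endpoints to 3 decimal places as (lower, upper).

Fisher z: z_r = atanh(r) = ½·ln((1+0.757)/(1−0.757)) = 0.989151
SE(z) = 1/√(n−3) = 1/√40 = 0.158114
80% ⇒ z* = 1.282; margin = 1.282·0.158114 = 0.202702
CI on z-scale: (0.786449, 1.191853)
Back-transform: tanh(0.786449) = 0.656393, tanh(1.191853) = 0.831153

(0.656, 0.831)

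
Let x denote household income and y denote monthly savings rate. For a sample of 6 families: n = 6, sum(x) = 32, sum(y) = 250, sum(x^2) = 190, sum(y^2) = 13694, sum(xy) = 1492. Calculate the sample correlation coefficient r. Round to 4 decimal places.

Numerator: nΣxy − (Σx)(Σy) = 6·1492 − (32)(250) = 952
Denominator: √[(nΣx²−(Σx)²)(nΣy²−(Σy)²)]
  nΣx²−(Σx)² = 6·190 − 1024 = 116;  nΣy²−(Σy)² = 6·13694 − 62500 = 19664
  √(116·19664) = √2281024 = 1510.3059
r = 952 / 1510.3059 = 0.6303

0.6303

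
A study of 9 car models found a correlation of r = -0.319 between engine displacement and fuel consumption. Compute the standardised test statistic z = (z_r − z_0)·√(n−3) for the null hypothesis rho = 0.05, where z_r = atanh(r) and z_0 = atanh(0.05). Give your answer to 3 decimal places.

-0.932

z_r = atanh(-0.319) = -0.330533,  z_0 = atanh(0.05) = 0.050042
SE = 1/√(n−3) = 1/√6 = 0.408248
z = (z_r − z_0)/SE = (-0.330533 − 0.050042) / 0.408248 = -0.380575 / 0.408248 = -0.932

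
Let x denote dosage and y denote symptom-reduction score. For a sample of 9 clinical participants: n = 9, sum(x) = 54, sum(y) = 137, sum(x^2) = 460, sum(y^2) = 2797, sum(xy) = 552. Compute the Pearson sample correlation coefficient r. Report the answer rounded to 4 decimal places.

-0.8679

Numerator: nΣxy − (Σx)(Σy) = 9·552 − (54)(137) = -2430
Denominator: √[(nΣx²−(Σx)²)(nΣy²−(Σy)²)]
  nΣx²−(Σx)² = 9·460 − 2916 = 1224;  nΣy²−(Σy)² = 9·2797 − 18769 = 6404
  √(1224·6404) = √7838496 = 2799.7314
r = -2430 / 2799.7314 = -0.8679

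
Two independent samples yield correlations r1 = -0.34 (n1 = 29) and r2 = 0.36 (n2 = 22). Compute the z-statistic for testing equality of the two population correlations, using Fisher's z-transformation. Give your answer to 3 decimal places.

-2.422

Fisher z-transforms: z1 = atanh(-0.34) = -0.354093, z2 = atanh(0.36) = 0.376886; difference d = -0.730979
Var(d) = 1/26 + 1/19 = 0.0384615 + 0.0526316 = 0.0910931
z = d/√Var(d) = -0.730979 / √0.0910931 = -0.730979 / 0.301816 = -2.422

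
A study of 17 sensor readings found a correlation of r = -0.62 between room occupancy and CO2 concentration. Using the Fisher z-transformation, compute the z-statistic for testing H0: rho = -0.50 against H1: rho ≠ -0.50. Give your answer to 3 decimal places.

z_r = atanh(-0.62) = -0.725005,  z_0 = atanh(-0.50) = -0.549306
SE = 1/√(n−3) = 1/√14 = 0.267261
z = (z_r − z_0)/SE = (-0.725005 − (-0.549306)) / 0.267261 = -0.175699 / 0.267261 = -0.657

-0.657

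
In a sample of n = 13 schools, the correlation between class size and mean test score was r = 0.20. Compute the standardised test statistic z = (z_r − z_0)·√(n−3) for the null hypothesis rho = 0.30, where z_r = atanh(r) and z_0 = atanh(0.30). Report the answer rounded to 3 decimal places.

-0.338

Fisher z: atanh(0.20) = 0.202733, atanh(0.30) = 0.309520
z = (z_r − z_0)·√(n−3) = (0.202733 − 0.309520)·√10 = -0.106787 · 3.162278 = -0.338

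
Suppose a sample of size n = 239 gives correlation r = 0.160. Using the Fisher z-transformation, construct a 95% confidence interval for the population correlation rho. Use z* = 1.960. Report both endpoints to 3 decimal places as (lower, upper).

(0.034, 0.281)

z_r = atanh(0.160) = 0.161387;  SE = 1/√(n−3) = 1/√236 = 0.065094
z-limits: 0.161387 ± 1.960·0.065094 = 0.161387 ± 0.127584 = [0.033803, 0.288971]
ρ-limits: (tanh 0.033803, tanh 0.288971) = (0.034, 0.281)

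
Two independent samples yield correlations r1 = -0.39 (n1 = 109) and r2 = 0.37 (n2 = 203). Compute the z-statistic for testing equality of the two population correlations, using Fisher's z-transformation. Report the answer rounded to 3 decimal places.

-6.661

Fisher z-transforms: z1 = atanh(-0.39) = -0.411800, z2 = atanh(0.37) = 0.388423; difference d = -0.800223
Var(d) = 1/106 + 1/200 = 0.0094340 + 0.0050000 = 0.0144340
z = d/√Var(d) = -0.800223 / √0.0144340 = -0.800223 / 0.120142 = -6.661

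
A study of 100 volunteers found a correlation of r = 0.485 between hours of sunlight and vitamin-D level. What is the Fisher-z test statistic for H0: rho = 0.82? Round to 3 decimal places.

Fisher z: atanh(0.485) = 0.529502, atanh(0.82) = 1.156817
z = (z_r − z_0)·√(n−3) = (0.529502 − 1.156817)·√97 = -0.627315 · 9.848858 = -6.178

-6.178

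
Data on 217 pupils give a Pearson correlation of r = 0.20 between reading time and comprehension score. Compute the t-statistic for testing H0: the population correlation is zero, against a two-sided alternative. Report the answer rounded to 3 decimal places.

2.993

1 − r² = 1 − 0.0400 = 0.9600;  √(1−r²) = 0.979796
√(n−2) = √215 = 14.662878
t = r·√(n−2)/√(1−r²) = 0.20 · 14.662878 / 0.979796 = 2.993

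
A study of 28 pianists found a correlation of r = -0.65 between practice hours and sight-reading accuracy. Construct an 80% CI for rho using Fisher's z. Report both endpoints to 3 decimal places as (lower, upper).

(-0.775, -0.477)

z_r = atanh(-0.65) = -0.775299;  SE = 1/√(n−3) = 1/√25 = 0.200000
z-limits: -0.775299 ± 1.282·0.200000 = -0.775299 ± 0.256400 = [-1.031699, -0.518899]
ρ-limits: (tanh -1.031699, tanh -0.518899) = (-0.775, -0.477)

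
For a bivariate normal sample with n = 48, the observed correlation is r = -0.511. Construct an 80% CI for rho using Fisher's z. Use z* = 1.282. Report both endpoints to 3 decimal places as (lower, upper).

(-0.638, -0.357)

z_r = atanh(-0.511) = -0.564082;  SE = 1/√(n−3) = 1/√45 = 0.149071
z-limits: -0.564082 ± 1.282·0.149071 = -0.564082 ± 0.191109 = [-0.755191, -0.372973]
ρ-limits: (tanh -0.755191, tanh -0.372973) = (-0.638, -0.357)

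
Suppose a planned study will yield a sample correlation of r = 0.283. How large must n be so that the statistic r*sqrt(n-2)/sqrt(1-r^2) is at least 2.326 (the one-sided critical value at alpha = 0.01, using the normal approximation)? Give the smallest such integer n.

r√(n−2)/√(1−r²) ≥ 2.326  ⇔  n−2 ≥ (2.326)²·(1−r²)/r²
(1−r²)/r² = (1−0.080089)/0.080089 = 11.4861
n ≥ 2 + 5.410276·11.4861 = 2 + 62.1430 = 64.1430
⌈64.1430⌉ = 65

65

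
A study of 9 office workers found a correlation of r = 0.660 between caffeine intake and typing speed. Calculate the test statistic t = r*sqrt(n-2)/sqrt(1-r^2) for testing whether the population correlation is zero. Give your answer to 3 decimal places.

1 − r² = 1 − 0.435600 = 0.564400;  √(1−r²) = 0.751266
√(n−2) = √7 = 2.645751
t = r·√(n−2)/√(1−r²) = 0.660 · 2.645751 / 0.751266 = 2.324

2.324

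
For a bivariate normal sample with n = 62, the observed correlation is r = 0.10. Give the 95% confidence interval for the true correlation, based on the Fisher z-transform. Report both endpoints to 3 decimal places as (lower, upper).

z_r = atanh(0.10) = 0.100335;  SE = 1/√(n−3) = 1/√59 = 0.130189
z-limits: 0.100335 ± 1.960·0.130189 = 0.100335 ± 0.255170 = [-0.154835, 0.355505]
ρ-limits: (tanh -0.154835, tanh 0.355505) = (-0.154, 0.341)

(-0.154, 0.341)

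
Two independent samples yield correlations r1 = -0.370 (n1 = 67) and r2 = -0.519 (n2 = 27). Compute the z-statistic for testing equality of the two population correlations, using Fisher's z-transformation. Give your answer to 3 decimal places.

0.779

Fisher z-transforms: z1 = atanh(-0.370) = -0.388423, z2 = atanh(-0.519) = -0.574970; difference d = 0.186547
Var(d) = 1/64 + 1/24 = 0.0156250 + 0.0416667 = 0.0572917
z = d/√Var(d) = 0.186547 / √0.0572917 = 0.186547 / 0.239357 = 0.779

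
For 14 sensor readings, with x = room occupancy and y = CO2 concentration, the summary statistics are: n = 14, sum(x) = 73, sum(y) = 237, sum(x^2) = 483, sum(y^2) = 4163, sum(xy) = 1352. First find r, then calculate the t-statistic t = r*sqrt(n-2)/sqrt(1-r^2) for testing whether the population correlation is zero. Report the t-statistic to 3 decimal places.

S_xy = nΣxy − ΣxΣy = 14·1352 − 73·237 = 18928 − 17301 = 1627
S_xx = nΣx² − (Σx)² = 14·483 − 73² = 6762 − 5329 = 1433
S_yy = nΣy² − (Σy)² = 14·4163 − 237² = 58282 − 56169 = 2113
r = S_xy / √(S_xx·S_yy) = 1627 / √(1433·2113) = 1627 / √3027929 = 1627 / 1740.0945 = 0.9350
t = r·√(n−2)/√(1−r²) = 0.9350·√12 / √(1−0.874225) = 3.238935 / 0.354648 = 9.133

9.133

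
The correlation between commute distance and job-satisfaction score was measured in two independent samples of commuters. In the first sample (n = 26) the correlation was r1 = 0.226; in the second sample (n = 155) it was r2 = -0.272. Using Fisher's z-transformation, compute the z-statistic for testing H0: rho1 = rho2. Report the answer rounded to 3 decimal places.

Fisher z-transforms: z1 = atanh(0.226) = 0.229970, z2 = atanh(-0.272) = -0.279022; difference d = 0.508992
Var(d) = 1/23 + 1/152 = 0.0434783 + 0.0065789 = 0.0500572
z = d/√Var(d) = 0.508992 / √0.0500572 = 0.508992 / 0.223735 = 2.275

2.275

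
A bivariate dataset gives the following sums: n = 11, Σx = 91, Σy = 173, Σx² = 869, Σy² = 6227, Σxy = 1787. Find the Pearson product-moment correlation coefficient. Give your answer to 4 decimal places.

Numerator: nΣxy − (Σx)(Σy) = 11·1787 − (91)(173) = 3914
Denominator: √[(nΣx²−(Σx)²)(nΣy²−(Σy)²)]
  nΣx²−(Σx)² = 11·869 − 8281 = 1278;  nΣy²−(Σy)² = 11·6227 − 29929 = 38568
  √(1278·38568) = √49289904 = 7020.6769
r = 3914 / 7020.6769 = 0.5575

0.5575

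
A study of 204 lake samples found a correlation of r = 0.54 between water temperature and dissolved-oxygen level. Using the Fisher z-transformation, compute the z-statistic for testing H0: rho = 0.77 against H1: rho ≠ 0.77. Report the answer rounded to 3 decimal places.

-5.900

z_r = atanh(0.54) = 0.604156,  z_0 = atanh(0.77) = 1.020328
SE = 1/√(n−3) = 1/√201 = 0.070535
z = (z_r − z_0)/SE = (0.604156 − 1.020328) / 0.070535 = -0.416172 / 0.070535 = -5.900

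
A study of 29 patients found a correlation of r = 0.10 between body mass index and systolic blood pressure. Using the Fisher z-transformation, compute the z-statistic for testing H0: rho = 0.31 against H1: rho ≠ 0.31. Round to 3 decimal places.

-1.123

z_r = atanh(0.10) = 0.100335,  z_0 = atanh(0.31) = 0.320545
SE = 1/√(n−3) = 1/√26 = 0.196116
z = (z_r − z_0)/SE = (0.100335 − 0.320545) / 0.196116 = -0.220210 / 0.196116 = -1.123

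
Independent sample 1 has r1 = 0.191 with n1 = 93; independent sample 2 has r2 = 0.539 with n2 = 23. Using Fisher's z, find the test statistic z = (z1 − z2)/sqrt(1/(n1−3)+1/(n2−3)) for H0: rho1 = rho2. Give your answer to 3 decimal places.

Fisher z-transforms: z1 = atanh(0.191) = 0.193375, z2 = atanh(0.539) = 0.602745; difference d = -0.409370
Var(d) = 1/90 + 1/20 = 0.0111111 + 0.0500000 = 0.0611111
z = d/√Var(d) = -0.409370 / √0.0611111 = -0.409370 / 0.247207 = -1.656

-1.656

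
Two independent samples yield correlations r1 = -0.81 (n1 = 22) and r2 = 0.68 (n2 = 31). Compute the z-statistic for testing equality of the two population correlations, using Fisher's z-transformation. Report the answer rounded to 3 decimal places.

Fisher z-transforms: z1 = atanh(-0.81) = -1.127029, z2 = atanh(0.68) = 0.829114; difference d = -1.956143
Var(d) = 1/19 + 1/28 = 0.0526316 + 0.0357143 = 0.0883459
z = d/√Var(d) = -1.956143 / √0.0883459 = -1.956143 / 0.297230 = -6.581

-6.581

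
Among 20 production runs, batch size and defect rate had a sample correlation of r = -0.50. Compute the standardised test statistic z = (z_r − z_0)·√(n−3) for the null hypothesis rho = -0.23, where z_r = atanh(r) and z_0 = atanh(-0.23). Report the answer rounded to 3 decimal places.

Fisher z: atanh(-0.50) = -0.549306, atanh(-0.23) = -0.234189
z = (z_r − z_0)·√(n−3) = (-0.549306 − (-0.234189))·√17 = -0.315117 · 4.123106 = -1.299

-1.299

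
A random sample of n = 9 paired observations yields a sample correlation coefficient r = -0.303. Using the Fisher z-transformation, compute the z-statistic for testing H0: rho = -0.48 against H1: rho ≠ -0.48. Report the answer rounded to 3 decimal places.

z_r = atanh(-0.303) = -0.312820,  z_0 = atanh(-0.48) = -0.522984
SE = 1/√(n−3) = 1/√6 = 0.408248
z = (z_r − z_0)/SE = (-0.312820 − (-0.522984)) / 0.408248 = 0.210164 / 0.408248 = 0.515

0.515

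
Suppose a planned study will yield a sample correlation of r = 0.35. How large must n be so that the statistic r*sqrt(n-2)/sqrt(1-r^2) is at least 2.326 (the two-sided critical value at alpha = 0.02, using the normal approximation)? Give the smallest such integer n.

41

r√(n−2)/√(1−r²) ≥ 2.326  ⇔  n−2 ≥ (2.326)²·(1−r²)/r²
(1−r²)/r² = (1−0.1225)/0.1225 = 7.1633
n ≥ 2 + 5.410276·7.1633 = 2 + 38.7554 = 40.7554
⌈40.7554⌉ = 41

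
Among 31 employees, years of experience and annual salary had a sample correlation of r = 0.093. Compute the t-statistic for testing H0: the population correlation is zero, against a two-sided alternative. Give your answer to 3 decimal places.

0.503

1 − r² = 1 − 0.008649 = 0.991351;  √(1−r²) = 0.995666
√(n−2) = √29 = 5.385165
t = r·√(n−2)/√(1−r²) = 0.093 · 5.385165 / 0.995666 = 0.503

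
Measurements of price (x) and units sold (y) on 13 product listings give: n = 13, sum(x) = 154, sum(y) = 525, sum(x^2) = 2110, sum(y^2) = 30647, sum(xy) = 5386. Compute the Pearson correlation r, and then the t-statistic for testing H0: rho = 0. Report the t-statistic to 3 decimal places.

Numerator: nΣxy − (Σx)(Σy) = 13·5386 − (154)(525) = -10832
Denominator: √[(nΣx²−(Σx)²)(nΣy²−(Σy)²)]
  nΣx²−(Σx)² = 13·2110 − 23716 = 3714;  nΣy²−(Σy)² = 13·30647 − 275625 = 122786
  √(3714·122786) = √456027204 = 21354.7935
r = -10832 / 21354.7935 = -0.5072
t = r·√(n−2)/√(1−r²) = -0.5072·√11 / √(1−0.257252) = -1.682192 / 0.861828 = -1.952

-1.952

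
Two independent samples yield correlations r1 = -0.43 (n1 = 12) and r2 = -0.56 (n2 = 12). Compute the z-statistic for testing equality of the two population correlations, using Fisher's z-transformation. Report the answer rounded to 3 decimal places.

0.367

z1 = atanh(-0.43) = -0.459897,  z2 = atanh(-0.56) = -0.632833
SE = √(1/(n1−3) + 1/(n2−3)) = √(1/9 + 1/9) = √(0.1111111 + 0.1111111) = √0.2222222 = 0.471404
z = (z1 − z2)/SE = (-0.459897 − (-0.632833)) / 0.471404 = 0.172936 / 0.471404 = 0.367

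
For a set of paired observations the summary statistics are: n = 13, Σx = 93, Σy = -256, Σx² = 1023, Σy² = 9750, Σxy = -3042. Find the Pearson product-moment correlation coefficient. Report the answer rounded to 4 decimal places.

S_xy = nΣxy − ΣxΣy = 13·(-3042) − 93·(-256) = -39546 − (-23808) = -15738
S_xx = nΣx² − (Σx)² = 13·1023 − 93² = 13299 − 8649 = 4650
S_yy = nΣy² − (Σy)² = 13·9750 − (-256)² = 126750 − 65536 = 61214
r = S_xy / √(S_xx·S_yy) = -15738 / √(4650·61214) = -15738 / √284645100 = -15738 / 16871.4285 = -0.9328

-0.9328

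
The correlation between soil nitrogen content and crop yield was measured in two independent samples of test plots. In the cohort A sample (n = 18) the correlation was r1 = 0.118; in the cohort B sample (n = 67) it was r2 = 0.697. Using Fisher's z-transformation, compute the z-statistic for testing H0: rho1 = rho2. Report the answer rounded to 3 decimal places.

-2.590

z1 = atanh(0.118) = 0.118552,  z2 = atanh(0.697) = 0.861442
SE = √(1/(n1−3) + 1/(n2−3)) = √(1/15 + 1/64) = √(0.0666667 + 0.0156250) = √0.0822917 = 0.286865
z = (z1 − z2)/SE = (0.118552 − 0.861442) / 0.286865 = -0.742890 / 0.286865 = -2.590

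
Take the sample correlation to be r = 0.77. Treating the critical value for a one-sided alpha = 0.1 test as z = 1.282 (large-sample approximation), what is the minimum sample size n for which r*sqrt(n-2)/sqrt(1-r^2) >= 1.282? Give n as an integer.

r√(n−2)/√(1−r²) ≥ 1.282  ⇔  n−2 ≥ (1.282)²·(1−r²)/r²
(1−r²)/r² = (1−0.5929)/0.5929 = 0.6866
n ≥ 2 + 1.643524·0.6866 = 2 + 1.1284 = 3.1284
⌈3.1284⌉ = 4

4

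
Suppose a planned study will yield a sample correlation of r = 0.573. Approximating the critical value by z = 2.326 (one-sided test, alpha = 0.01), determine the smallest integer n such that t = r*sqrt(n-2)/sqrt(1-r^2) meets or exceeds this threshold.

r√(n−2)/√(1−r²) ≥ 2.326  ⇔  n−2 ≥ (2.326)²·(1−r²)/r²
(1−r²)/r² = (1−0.328329)/0.328329 = 2.0457
n ≥ 2 + 5.410276·2.0457 = 2 + 11.0678 = 13.0678
⌈13.0678⌉ = 14

14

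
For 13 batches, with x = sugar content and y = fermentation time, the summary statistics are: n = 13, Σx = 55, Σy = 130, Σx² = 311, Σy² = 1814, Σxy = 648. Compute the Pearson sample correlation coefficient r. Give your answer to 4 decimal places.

Numerator: nΣxy − (Σx)(Σy) = 13·648 − (55)(130) = 1274
Denominator: √[(nΣx²−(Σx)²)(nΣy²−(Σy)²)]
  nΣx²−(Σx)² = 13·311 − 3025 = 1018;  nΣy²−(Σy)² = 13·1814 − 16900 = 6682
  √(1018·6682) = √6802276 = 2608.1173
r = 1274 / 2608.1173 = 0.4885

0.4885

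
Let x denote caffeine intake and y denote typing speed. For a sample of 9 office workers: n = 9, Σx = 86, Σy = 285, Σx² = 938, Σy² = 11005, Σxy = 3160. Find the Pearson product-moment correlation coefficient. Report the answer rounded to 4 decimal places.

Numerator: nΣxy − (Σx)(Σy) = 9·3160 − (86)(285) = 3930
Denominator: √[(nΣx²−(Σx)²)(nΣy²−(Σy)²)]
  nΣx²−(Σx)² = 9·938 − 7396 = 1046;  nΣy²−(Σy)² = 9·11005 − 81225 = 17820
  √(1046·17820) = √18639720 = 4317.3742
r = 3930 / 4317.3742 = 0.9103

0.9103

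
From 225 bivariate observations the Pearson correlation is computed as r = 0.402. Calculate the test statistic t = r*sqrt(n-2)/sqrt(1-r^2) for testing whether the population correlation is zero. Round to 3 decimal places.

1 − r² = 1 − 0.161604 = 0.838396;  √(1−r²) = 0.915640
√(n−2) = √223 = 14.933185
t = r·√(n−2)/√(1−r²) = 0.402 · 14.933185 / 0.915640 = 6.556

6.556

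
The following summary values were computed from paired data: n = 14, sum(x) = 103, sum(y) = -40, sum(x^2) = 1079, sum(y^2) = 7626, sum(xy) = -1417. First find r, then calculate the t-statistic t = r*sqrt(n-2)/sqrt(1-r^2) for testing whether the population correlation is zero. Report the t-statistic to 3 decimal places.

S_xy = nΣxy − ΣxΣy = 14·(-1417) − 103·(-40) = -19838 − (-4120) = -15718
S_xx = nΣx² − (Σx)² = 14·1079 − 103² = 15106 − 10609 = 4497
S_yy = nΣy² − (Σy)² = 14·7626 − (-40)² = 106764 − 1600 = 105164
r = S_xy / √(S_xx·S_yy) = -15718 / √(4497·105164) = -15718 / √472922508 = -15718 / 21746.7816 = -0.7228
t = r·√(n−2)/√(1−r²) = -0.7228·√12 / √(1−0.522440) = -2.503853 / 0.691057 = -3.623

-3.623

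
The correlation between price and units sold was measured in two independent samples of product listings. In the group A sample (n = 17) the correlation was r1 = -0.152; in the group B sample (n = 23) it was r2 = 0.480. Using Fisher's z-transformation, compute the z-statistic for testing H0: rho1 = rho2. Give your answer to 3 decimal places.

-1.940

Fisher z-transforms: z1 = atanh(-0.152) = -0.153187, z2 = atanh(0.480) = 0.522984; difference d = -0.676171
Var(d) = 1/14 + 1/20 = 0.0714286 + 0.0500000 = 0.1214286
z = d/√Var(d) = -0.676171 / √0.1214286 = -0.676171 / 0.348466 = -1.940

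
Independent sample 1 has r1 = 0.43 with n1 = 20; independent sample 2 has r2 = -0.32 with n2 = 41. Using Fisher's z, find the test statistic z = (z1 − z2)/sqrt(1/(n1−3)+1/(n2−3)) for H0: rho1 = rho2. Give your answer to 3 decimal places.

2.713

Fisher z-transforms: z1 = atanh(0.43) = 0.459897, z2 = atanh(-0.32) = -0.331647; difference d = 0.791544
Var(d) = 1/17 + 1/38 = 0.0588235 + 0.0263158 = 0.0851393
z = d/√Var(d) = 0.791544 / √0.0851393 = 0.791544 / 0.291786 = 2.713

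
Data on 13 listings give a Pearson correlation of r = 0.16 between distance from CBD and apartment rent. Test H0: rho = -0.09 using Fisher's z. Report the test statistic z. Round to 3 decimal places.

Fisher z: atanh(0.16) = 0.161387, atanh(-0.09) = -0.090244
z = (z_r − z_0)·√(n−3) = (0.161387 − (-0.090244))·√10 = 0.251631 · 3.162278 = 0.796

0.796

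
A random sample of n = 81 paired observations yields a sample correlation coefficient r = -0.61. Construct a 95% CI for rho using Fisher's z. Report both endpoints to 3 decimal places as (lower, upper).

(-0.731, -0.452)

z_r = atanh(-0.61) = -0.708921;  SE = 1/√(n−3) = 1/√78 = 0.113228
z-limits: -0.708921 ± 1.960·0.113228 = -0.708921 ± 0.221927 = [-0.930848, -0.486994]
ρ-limits: (tanh -0.930848, tanh -0.486994) = (-0.731, -0.452)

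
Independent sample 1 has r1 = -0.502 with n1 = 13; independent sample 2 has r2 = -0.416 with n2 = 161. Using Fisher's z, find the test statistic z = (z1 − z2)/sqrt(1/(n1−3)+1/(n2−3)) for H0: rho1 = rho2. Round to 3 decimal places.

z1 = atanh(-0.502) = -0.551976,  z2 = atanh(-0.416) = -0.442845
SE = √(1/(n1−3) + 1/(n2−3)) = √(1/10 + 1/158) = √(0.1000000 + 0.0063291) = √0.1063291 = 0.326081
z = (z1 − z2)/SE = (-0.551976 − (-0.442845)) / 0.326081 = -0.109131 / 0.326081 = -0.335

-0.335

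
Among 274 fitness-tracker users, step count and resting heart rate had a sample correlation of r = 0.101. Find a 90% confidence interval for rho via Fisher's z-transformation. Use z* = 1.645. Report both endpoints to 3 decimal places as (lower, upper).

(0.001, 0.199)

z_r = atanh(0.101) = 0.101346;  SE = 1/√(n−3) = 1/√271 = 0.060746
z-limits: 0.101346 ± 1.645·0.060746 = 0.101346 ± 0.099927 = [0.001419, 0.201273]
ρ-limits: (tanh 0.001419, tanh 0.201273) = (0.001, 0.199)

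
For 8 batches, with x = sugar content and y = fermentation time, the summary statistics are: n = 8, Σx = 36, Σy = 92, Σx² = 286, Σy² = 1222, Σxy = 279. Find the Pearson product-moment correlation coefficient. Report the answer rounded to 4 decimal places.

S_xy = nΣxy − ΣxΣy = 8·279 − 36·92 = 2232 − 3312 = -1080
S_xx = nΣx² − (Σx)² = 8·286 − 36² = 2288 − 1296 = 992
S_yy = nΣy² − (Σy)² = 8·1222 − 92² = 9776 − 8464 = 1312
r = S_xy / √(S_xx·S_yy) = -1080 / √(992·1312) = -1080 / √1301504 = -1080 / 1140.8348 = -0.9467

-0.9467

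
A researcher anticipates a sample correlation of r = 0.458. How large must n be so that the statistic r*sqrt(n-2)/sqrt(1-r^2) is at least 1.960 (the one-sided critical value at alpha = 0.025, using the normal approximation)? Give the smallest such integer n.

Need r·√(n−2)/√(1−r²) ≥ 1.960
√(n−2) ≥ 1.960·√(1−0.209764) / 0.458 = 1.960·0.888952 / 0.458 = 3.8042
n−2 ≥ 14.4719  ⇒  n ≥ 16.4719
Smallest integer n = 17

17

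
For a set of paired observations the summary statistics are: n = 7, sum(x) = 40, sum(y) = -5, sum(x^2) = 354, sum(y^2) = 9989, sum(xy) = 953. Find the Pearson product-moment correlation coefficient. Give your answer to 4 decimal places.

Numerator: nΣxy − (Σx)(Σy) = 7·953 − (40)(-5) = 6871
Denominator: √[(nΣx²−(Σx)²)(nΣy²−(Σy)²)]
  nΣx²−(Σx)² = 7·354 − 1600 = 878;  nΣy²−(Σy)² = 7·9989 − 25 = 69898
  √(878·69898) = √61370444 = 7833.9290
r = 6871 / 7833.9290 = 0.8771

0.8771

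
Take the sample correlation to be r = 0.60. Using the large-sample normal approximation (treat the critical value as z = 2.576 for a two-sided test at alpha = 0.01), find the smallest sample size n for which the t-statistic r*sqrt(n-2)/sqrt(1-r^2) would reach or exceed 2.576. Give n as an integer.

r√(n−2)/√(1−r²) ≥ 2.576  ⇔  n−2 ≥ (2.576)²·(1−r²)/r²
(1−r²)/r² = (1−0.3600)/0.3600 = 1.7778
n ≥ 2 + 6.635776·1.7778 = 2 + 11.7971 = 13.7971
⌈13.7971⌉ = 14

14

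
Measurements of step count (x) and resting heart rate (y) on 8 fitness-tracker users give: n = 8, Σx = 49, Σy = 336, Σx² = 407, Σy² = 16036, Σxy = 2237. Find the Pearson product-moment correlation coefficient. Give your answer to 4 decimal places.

S_xy = nΣxy − ΣxΣy = 8·2237 − 49·336 = 17896 − 16464 = 1432
S_xx = nΣx² − (Σx)² = 8·407 − 49² = 3256 − 2401 = 855
S_yy = nΣy² − (Σy)² = 8·16036 − 336² = 128288 − 112896 = 15392
r = S_xy / √(S_xx·S_yy) = 1432 / √(855·15392) = 1432 / √13160160 = 1432 / 3627.6935 = 0.3947

0.3947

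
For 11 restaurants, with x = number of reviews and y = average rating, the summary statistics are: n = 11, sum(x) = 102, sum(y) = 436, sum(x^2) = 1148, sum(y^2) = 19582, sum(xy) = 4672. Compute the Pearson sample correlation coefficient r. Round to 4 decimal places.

0.9224

Numerator: nΣxy − (Σx)(Σy) = 11·4672 − (102)(436) = 6920
Denominator: √[(nΣx²−(Σx)²)(nΣy²−(Σy)²)]
  nΣx²−(Σx)² = 11·1148 − 10404 = 2224;  nΣy²−(Σy)² = 11·19582 − 190096 = 25306
  √(2224·25306) = √56280544 = 7502.0360
r = 6920 / 7502.0360 = 0.9224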